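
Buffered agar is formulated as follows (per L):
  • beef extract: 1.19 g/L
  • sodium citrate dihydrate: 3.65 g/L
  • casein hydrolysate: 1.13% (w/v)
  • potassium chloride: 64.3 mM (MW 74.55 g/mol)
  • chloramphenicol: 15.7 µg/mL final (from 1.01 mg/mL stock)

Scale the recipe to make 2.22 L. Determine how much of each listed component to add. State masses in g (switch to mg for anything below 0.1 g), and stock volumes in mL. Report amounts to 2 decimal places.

beef extract 2.64 g; sodium citrate dihydrate 8.10 g; casein hydrolysate 25.09 g; potassium chloride 10.64 g; chloramphenicol 34.51 mL

Scale factor relative to 1 L: 2.22.
beef extract: 1.19 g/L × 2.22 L = 2.64 g
sodium citrate dihydrate: 3.65 g/L × 2.22 L = 8.10 g
casein hydrolysate: 1.13 g per 100 mL × 2220 mL ÷ 100 = 25.09 g
potassium chloride: 64.3 mmol/L × 74.55 g/mol × 2.22 L ÷ 1000 = 10.64 g
chloramphenicol: dilute stock: 15.7 µg/mL × 2220 mL ÷ 1010 µg/mL = 34.51 mL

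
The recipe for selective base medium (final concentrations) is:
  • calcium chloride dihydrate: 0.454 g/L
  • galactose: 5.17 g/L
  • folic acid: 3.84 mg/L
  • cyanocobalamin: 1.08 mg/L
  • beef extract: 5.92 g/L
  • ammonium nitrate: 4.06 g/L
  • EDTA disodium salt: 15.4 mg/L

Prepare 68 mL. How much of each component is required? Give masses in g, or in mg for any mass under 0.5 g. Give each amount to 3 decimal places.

Target volume = 68 mL = 0.068 L.
calcium chloride dihydrate: 0.454 g/L × 0.068 L = 0.030872 g = 30.872 mg
galactose: 5.17 g/L × 0.068 L = 0.35156 g = 351.560 mg
folic acid: 3.84 mg/L × 0.068 L = 0.261 mg
cyanocobalamin: 1.08 mg/L × 0.068 L = 0.073 mg
beef extract: 5.92 g/L × 0.068 L = 0.40256 g = 402.560 mg
ammonium nitrate: 4.06 g/L × 0.068 L = 0.27608 g = 276.080 mg
EDTA disodium salt: 15.4 mg/L × 0.068 L = 1.047 mg

calcium chloride dihydrate 30.872 mg; galactose 351.560 mg; folic acid 0.261 mg; cyanocobalamin 0.073 mg; beef extract 402.560 mg; ammonium nitrate 276.080 mg; EDTA disodium salt 1.047 mg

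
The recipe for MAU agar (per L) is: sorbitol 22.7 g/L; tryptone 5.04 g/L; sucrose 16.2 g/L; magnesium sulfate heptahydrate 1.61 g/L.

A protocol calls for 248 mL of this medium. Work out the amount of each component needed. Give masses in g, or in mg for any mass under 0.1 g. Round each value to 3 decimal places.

Working volume: 248 mL = 0.248 L.
sorbitol: 22.7 g/L × 0.248 L = 5.630 g
tryptone: 5.04 g/L × 0.248 L = 1.250 g
sucrose: 16.2 g/L × 0.248 L = 4.018 g
magnesium sulfate heptahydrate: 1.61 g/L × 0.248 L = 0.399 g

sorbitol 5.630 g; tryptone 1.250 g; sucrose 4.018 g; magnesium sulfate heptahydrate 0.399 g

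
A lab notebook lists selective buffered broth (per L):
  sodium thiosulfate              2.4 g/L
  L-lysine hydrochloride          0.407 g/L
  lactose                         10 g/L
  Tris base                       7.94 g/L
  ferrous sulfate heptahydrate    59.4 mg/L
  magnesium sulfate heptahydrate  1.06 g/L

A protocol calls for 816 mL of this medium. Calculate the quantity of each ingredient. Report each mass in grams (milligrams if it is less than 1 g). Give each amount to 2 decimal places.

sodium thiosulfate 1.96 g; L-lysine hydrochloride 332.11 mg; lactose 8.16 g; Tris base 6.48 g; ferrous sulfate heptahydrate 48.47 mg; magnesium sulfate heptahydrate 864.96 mg

Target volume = 816 mL = 0.816 L.
sodium thiosulfate: 2.4 g/L × 0.816 L = 1.96 g
L-lysine hydrochloride: 0.407 g/L × 0.816 L = 0.332112 g = 332.11 mg
lactose: 10 g/L × 0.816 L = 8.16 g
Tris base: 7.94 g/L × 0.816 L = 6.48 g
ferrous sulfate heptahydrate: 59.4 mg/L × 0.816 L = 48.47 mg
magnesium sulfate heptahydrate: 1.06 g/L × 0.816 L = 0.86496 g = 864.96 mg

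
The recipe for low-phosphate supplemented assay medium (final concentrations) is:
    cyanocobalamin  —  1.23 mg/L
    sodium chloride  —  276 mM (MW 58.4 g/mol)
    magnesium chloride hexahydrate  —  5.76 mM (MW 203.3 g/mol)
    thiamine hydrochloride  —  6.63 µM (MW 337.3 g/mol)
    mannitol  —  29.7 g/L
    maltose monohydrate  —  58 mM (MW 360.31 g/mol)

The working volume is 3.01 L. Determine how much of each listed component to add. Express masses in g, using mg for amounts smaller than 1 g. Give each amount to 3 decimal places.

Scale factor relative to 1 L: 3.01.
cyanocobalamin: 1.23 mg/L × 3.01 L = 3.702 mg
sodium chloride: 276 mmol/L × 58.4 g/mol × 3.01 L ÷ 1000 = 48.516 g
magnesium chloride hexahydrate: 5.76 mmol/L × 203.3 g/mol × 3.01 L ÷ 1000 = 3.525 g
thiamine hydrochloride: 6.63 µmol/L × 337.3 g/mol × 3.01 L ÷ 1000 = 6.731 mg
mannitol: 29.7 g/L × 3.01 L = 89.397 g
maltose monohydrate: 58 mmol/L × 360.31 g/mol × 3.01 L ÷ 1000 = 62.903 g

cyanocobalamin 3.702 mg; sodium chloride 48.516 g; magnesium chloride hexahydrate 3.525 g; thiamine hydrochloride 6.731 mg; mannitol 89.397 g; maltose monohydrate 62.903 g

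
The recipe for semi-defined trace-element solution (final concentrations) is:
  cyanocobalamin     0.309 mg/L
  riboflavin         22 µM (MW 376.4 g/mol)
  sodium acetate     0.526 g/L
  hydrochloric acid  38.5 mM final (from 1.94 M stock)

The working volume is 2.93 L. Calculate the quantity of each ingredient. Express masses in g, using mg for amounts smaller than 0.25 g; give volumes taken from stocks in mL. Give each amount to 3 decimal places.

cyanocobalamin 0.905 mg; riboflavin 24.263 mg; sodium acetate 1.541 g; hydrochloric acid 58.147 mL

Scale factor relative to 1 L: 2.93.
cyanocobalamin: 0.309 mg/L × 2.93 L = 0.905 mg
riboflavin: 22 µmol/L × 376.4 g/mol × 2.93 L ÷ 1000 = 24.263 mg
sodium acetate: 0.526 g/L × 2.93 L = 1.541 g
hydrochloric acid: dilute stock: 38.5 mM × 2930 mL ÷ 1940 mM = 58.147 mL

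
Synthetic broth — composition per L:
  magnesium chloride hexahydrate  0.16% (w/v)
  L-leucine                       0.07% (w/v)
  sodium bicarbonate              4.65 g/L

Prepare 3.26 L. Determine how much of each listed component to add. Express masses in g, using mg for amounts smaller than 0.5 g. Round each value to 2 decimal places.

magnesium chloride hexahydrate 5.22 g; L-leucine 2.28 g; sodium bicarbonate 15.16 g

Scale factor relative to 1 L: 3.26.
magnesium chloride hexahydrate: 0.16 g per 100 mL × 3260 mL ÷ 100 = 5.22 g
L-leucine: 0.07% w/v = 0.7 g/L → 0.7 × 3.26 L = 2.28 g
sodium bicarbonate: 4.65 g/L × 3.26 L = 15.16 g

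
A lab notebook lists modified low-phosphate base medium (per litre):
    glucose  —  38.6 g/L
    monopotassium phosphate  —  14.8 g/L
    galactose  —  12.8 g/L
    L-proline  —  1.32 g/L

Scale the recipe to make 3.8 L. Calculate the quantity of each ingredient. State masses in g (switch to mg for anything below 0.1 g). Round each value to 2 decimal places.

Scale factor relative to 1 L: 3.8.
glucose: 38.6 g/L × 3.8 L = 146.68 g
monopotassium phosphate: 14.8 g/L × 3.8 L = 56.24 g
galactose: 12.8 g/L × 3.8 L = 48.64 g
L-proline: 1.32 g/L × 3.8 L = 5.02 g

glucose 146.68 g; monopotassium phosphate 56.24 g; galactose 48.64 g; L-proline 5.02 g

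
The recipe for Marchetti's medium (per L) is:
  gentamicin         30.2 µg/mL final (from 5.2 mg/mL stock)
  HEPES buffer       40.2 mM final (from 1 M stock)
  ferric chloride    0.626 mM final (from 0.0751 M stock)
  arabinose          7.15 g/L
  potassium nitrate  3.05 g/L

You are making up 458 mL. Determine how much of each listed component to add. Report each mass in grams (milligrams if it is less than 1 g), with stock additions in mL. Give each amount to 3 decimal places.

gentamicin 2.660 mL; HEPES buffer 18.412 mL; ferric chloride 3.818 mL; arabinose 3.275 g; potassium nitrate 1.397 g

Target volume = 458 mL = 0.458 L.
gentamicin: dilute stock: 30.2 µg/mL × 458 mL ÷ 5200 µg/mL = 2.660 mL
HEPES buffer: dilute stock: 40.2 mM × 458 mL ÷ 1000 mM = 18.412 mL
ferric chloride: C1V1 = C2V2 → 0.626 mM × 458 mL ÷ 75.1 mM = 3.818 mL
arabinose: 7.15 g/L × 0.458 L = 3.275 g
potassium nitrate: 3.05 g/L × 0.458 L = 1.397 g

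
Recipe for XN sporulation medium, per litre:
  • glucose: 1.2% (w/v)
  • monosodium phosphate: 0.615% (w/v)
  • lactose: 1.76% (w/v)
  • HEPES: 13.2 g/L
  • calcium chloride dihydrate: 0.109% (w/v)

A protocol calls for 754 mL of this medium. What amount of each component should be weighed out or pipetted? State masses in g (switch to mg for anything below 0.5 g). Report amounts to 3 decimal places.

Working volume: 754 mL = 0.754 L.
glucose: 1.2% w/v = 12 g/L → 12 × 0.754 L = 9.048 g
monosodium phosphate: 0.615% w/v = 6.15 g/L → 6.15 × 0.754 L = 4.637 g
lactose: 1.76% w/v = 17.6 g/L → 17.6 × 0.754 L = 13.270 g
HEPES: 13.2 g/L × 0.754 L = 9.953 g
calcium chloride dihydrate: 0.109% w/v = 1.09 g/L → 1.09 × 0.754 L = 0.822 g

glucose 9.048 g; monosodium phosphate 4.637 g; lactose 13.270 g; HEPES 9.953 g; calcium chloride dihydrate 0.822 g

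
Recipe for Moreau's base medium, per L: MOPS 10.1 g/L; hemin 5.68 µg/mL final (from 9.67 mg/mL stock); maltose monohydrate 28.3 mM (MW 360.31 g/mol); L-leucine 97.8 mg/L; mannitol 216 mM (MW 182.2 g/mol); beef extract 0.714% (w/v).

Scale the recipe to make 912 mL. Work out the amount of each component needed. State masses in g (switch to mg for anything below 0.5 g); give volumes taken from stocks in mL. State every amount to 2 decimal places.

Scale factor relative to 1 L: 0.912.
MOPS: 10.1 g/L × 0.912 L = 9.21 g
hemin: dilute stock: 5.68 µg/mL × 912 mL ÷ 9670 µg/mL = 0.54 mL
maltose monohydrate: 28.3 mmol/L × 360.31 g/mol × 0.912 L ÷ 1000 = 9.30 g
L-leucine: 97.8 mg/L × 0.912 L = 89.19 mg
mannitol: 216 mmol/L × 182.2 g/mol × 0.912 L ÷ 1000 = 35.89 g
beef extract: 0.714% w/v = 7.14 g/L → 7.14 × 0.912 L = 6.51 g

MOPS 9.21 g; hemin 0.54 mL; maltose monohydrate 9.30 g; L-leucine 89.19 mg; mannitol 35.89 g; beef extract 6.51 g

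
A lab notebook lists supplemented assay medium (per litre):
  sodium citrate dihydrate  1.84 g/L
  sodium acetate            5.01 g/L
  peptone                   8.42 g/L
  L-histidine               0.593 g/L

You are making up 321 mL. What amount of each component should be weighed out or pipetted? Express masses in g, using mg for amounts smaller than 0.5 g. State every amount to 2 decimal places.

Working volume: 321 mL = 0.321 L.
sodium citrate dihydrate: 1.84 g/L × 0.321 L = 0.59 g
sodium acetate: 5.01 g/L × 0.321 L = 1.61 g
peptone: 8.42 g/L × 0.321 L = 2.70 g
L-histidine: 0.593 g/L × 0.321 L = 0.190353 g = 190.35 mg

sodium citrate dihydrate 0.59 g; sodium acetate 1.61 g; peptone 2.70 g; L-histidine 190.35 mg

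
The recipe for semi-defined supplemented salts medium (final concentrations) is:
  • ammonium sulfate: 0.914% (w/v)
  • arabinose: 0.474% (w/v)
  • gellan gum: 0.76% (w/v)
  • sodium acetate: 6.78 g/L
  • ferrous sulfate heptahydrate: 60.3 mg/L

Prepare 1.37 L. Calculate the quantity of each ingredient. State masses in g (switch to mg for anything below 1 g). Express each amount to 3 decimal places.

ammonium sulfate 12.522 g; arabinose 6.494 g; gellan gum 10.412 g; sodium acetate 9.289 g; ferrous sulfate heptahydrate 82.611 mg

Scale factor relative to 1 L: 1.37.
ammonium sulfate: 0.914 g per 100 mL × 1370 mL ÷ 100 = 12.522 g
arabinose: 0.474 g per 100 mL × 1370 mL ÷ 100 = 6.494 g
gellan gum: 0.76% w/v = 7.6 g/L → 7.6 × 1.37 L = 10.412 g
sodium acetate: 6.78 g/L × 1.37 L = 9.289 g
ferrous sulfate heptahydrate: 60.3 mg/L × 1.37 L = 82.611 mg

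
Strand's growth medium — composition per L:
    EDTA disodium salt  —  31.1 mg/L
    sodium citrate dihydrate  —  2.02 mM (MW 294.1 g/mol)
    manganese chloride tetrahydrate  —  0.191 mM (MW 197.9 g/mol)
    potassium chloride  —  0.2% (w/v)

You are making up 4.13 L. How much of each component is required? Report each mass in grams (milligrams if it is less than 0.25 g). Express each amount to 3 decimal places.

Scale factor relative to 1 L: 4.13.
EDTA disodium salt: 31.1 mg/L × 4.13 L = 128.443 mg
sodium citrate dihydrate: 2.02 mmol/L × 294.1 g/mol × 4.13 L ÷ 1000 = 2.454 g
manganese chloride tetrahydrate: 0.191 mmol/L × 197.9 mg/mmol × 4.13 L = 156.109 mg
potassium chloride: 0.2 g per 100 mL × 4130 mL ÷ 100 = 8.260 g

EDTA disodium salt 128.443 mg; sodium citrate dihydrate 2.454 g; manganese chloride tetrahydrate 156.109 mg; potassium chloride 8.260 g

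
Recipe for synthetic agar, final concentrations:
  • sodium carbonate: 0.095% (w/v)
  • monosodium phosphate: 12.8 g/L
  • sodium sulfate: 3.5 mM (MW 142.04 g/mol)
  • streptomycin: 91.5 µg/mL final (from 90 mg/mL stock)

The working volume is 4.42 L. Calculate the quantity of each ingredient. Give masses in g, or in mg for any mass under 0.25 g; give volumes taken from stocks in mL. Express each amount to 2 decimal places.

sodium carbonate 4.20 g; monosodium phosphate 56.58 g; sodium sulfate 2.20 g; streptomycin 4.49 mL

Scale factor relative to 1 L: 4.42.
sodium carbonate: 0.095 g per 100 mL × 4420 mL ÷ 100 = 4.20 g
monosodium phosphate: 12.8 g/L × 4.42 L = 56.58 g
sodium sulfate: 3.5 mmol/L × 142.04 g/mol × 4.42 L ÷ 1000 = 2.20 g
streptomycin: C1V1 = C2V2 → 91.5 µg/mL × 4420 mL ÷ 90000 µg/mL = 4.49 mL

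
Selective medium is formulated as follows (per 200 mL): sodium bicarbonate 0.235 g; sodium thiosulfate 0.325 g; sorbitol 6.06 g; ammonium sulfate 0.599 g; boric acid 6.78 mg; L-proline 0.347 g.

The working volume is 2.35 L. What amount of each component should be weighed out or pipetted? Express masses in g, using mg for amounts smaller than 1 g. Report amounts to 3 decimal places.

Scale factor = 2350 mL / 200 mL = 11.75.
sodium bicarbonate: 0.235 g × (2350 mL / 200 mL) = 2.761 g
sodium thiosulfate: 0.325 g × (2350 mL / 200 mL) = 3.819 g
sorbitol: 6.06 g × (2350 mL / 200 mL) = 71.205 g
ammonium sulfate: 0.599 g × (2350 mL / 200 mL) = 7.038 g
boric acid: 6.78 mg × (2350 mL / 200 mL) = 79.665 mg
L-proline: 0.347 g × (2350 mL / 200 mL) = 4.077 g

sodium bicarbonate 2.761 g; sodium thiosulfate 3.819 g; sorbitol 71.205 g; ammonium sulfate 7.038 g; boric acid 79.665 mg; L-proline 4.077 g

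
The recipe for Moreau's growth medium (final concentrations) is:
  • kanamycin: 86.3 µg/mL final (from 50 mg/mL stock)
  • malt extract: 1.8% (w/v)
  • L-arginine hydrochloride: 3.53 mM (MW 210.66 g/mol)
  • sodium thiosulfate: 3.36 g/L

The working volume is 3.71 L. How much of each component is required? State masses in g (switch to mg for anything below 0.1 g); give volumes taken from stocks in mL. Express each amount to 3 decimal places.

Working volume: 3.71 L.
kanamycin: V = C2·V2/C1 = 86.3 µg/mL × 3710 mL ÷ 50000 µg/mL = 6.403 mL
malt extract: 1.8% w/v = 18 g/L → 18 × 3.71 L = 66.780 g
L-arginine hydrochloride: 3.53 mmol/L × 210.66 g/mol × 3.71 L ÷ 1000 = 2.759 g
sodium thiosulfate: 3.36 g/L × 3.71 L = 12.466 g

kanamycin 6.403 mL; malt extract 66.780 g; L-arginine hydrochloride 2.759 g; sodium thiosulfate 12.466 g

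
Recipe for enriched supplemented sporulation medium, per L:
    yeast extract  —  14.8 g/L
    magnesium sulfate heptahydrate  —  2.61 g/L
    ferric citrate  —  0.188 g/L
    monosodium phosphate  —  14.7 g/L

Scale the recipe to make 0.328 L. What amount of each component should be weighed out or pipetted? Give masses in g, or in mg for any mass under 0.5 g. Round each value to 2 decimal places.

yeast extract 4.85 g; magnesium sulfate heptahydrate 0.86 g; ferric citrate 61.66 mg; monosodium phosphate 4.82 g

Scale factor relative to 1 L: 0.328.
yeast extract: 14.8 g/L × 0.328 L = 4.85 g
magnesium sulfate heptahydrate: 2.61 g/L × 0.328 L = 0.86 g
ferric citrate: 0.188 g/L × 0.328 L = 0.061664 g = 61.66 mg
monosodium phosphate: 14.7 g/L × 0.328 L = 4.82 g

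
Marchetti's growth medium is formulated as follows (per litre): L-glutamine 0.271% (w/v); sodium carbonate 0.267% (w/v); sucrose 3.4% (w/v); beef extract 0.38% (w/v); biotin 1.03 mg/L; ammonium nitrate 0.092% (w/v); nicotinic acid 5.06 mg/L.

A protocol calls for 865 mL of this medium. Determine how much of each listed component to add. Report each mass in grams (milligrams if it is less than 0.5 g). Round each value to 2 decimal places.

L-glutamine 2.34 g; sodium carbonate 2.31 g; sucrose 29.41 g; beef extract 3.29 g; biotin 0.89 mg; ammonium nitrate 0.80 g; nicotinic acid 4.38 mg

Scale factor relative to 1 L: 0.865.
L-glutamine: 0.271% w/v = 2.71 g/L → 2.71 × 0.865 L = 2.34 g
sodium carbonate: 0.267 g per 100 mL × 865 mL ÷ 100 = 2.31 g
sucrose: 3.4 g per 100 mL × 865 mL ÷ 100 = 29.41 g
beef extract: 0.38% w/v = 3.8 g/L → 3.8 × 0.865 L = 3.29 g
biotin: 1.03 mg/L × 0.865 L = 0.89 mg
ammonium nitrate: 0.092 g per 100 mL × 865 mL ÷ 100 = 0.80 g
nicotinic acid: 5.06 mg/L × 0.865 L = 4.38 mg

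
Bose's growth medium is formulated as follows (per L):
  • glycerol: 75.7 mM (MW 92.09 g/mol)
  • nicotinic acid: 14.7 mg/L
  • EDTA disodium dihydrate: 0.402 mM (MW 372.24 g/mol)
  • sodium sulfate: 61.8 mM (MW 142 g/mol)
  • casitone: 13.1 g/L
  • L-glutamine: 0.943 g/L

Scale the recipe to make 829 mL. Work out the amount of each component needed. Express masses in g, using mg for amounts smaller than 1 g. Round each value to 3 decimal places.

Working volume: 829 mL = 0.829 L.
glycerol: 75.7 mmol/L × 92.09 g/mol × 0.829 L ÷ 1000 = 5.779 g
nicotinic acid: 14.7 mg/L × 0.829 L = 12.186 mg
EDTA disodium dihydrate: 0.402 mmol/L × 372.24 mg/mmol × 0.829 L = 124.052 mg
sodium sulfate: 61.8 mmol/L × 142 g/mol × 0.829 L ÷ 1000 = 7.275 g
casitone: 13.1 g/L × 0.829 L = 10.860 g
L-glutamine: 0.943 g/L × 0.829 L = 0.781747 g = 781.747 mg

glycerol 5.779 g; nicotinic acid 12.186 mg; EDTA disodium dihydrate 124.052 mg; sodium sulfate 7.275 g; casitone 10.860 g; L-glutamine 781.747 mg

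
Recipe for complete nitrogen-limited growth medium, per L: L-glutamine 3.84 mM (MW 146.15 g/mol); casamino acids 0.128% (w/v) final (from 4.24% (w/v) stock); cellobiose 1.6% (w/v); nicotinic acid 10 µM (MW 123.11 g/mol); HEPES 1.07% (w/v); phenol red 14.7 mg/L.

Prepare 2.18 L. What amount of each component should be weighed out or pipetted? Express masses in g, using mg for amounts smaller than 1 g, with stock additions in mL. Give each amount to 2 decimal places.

Working volume: 2.18 L.
L-glutamine: 3.84 mmol/L × 146.15 g/mol × 2.18 L ÷ 1000 = 1.22 g
casamino acids: C1V1 = C2V2 → 0.128% ÷ 4.24% × 2180 mL = 65.81 mL
cellobiose: 1.6% w/v = 16 g/L → 16 × 2.18 L = 34.88 g
nicotinic acid: 10 µmol/L × 123.11 g/mol × 2.18 L ÷ 1000 = 2.68 mg
HEPES: 1.07% w/v = 10.7 g/L → 10.7 × 2.18 L = 23.33 g
phenol red: 14.7 mg/L × 2.18 L = 32.05 mg

L-glutamine 1.22 g; casamino acids 65.81 mL; cellobiose 34.88 g; nicotinic acid 2.68 mg; HEPES 23.33 g; phenol red 32.05 mg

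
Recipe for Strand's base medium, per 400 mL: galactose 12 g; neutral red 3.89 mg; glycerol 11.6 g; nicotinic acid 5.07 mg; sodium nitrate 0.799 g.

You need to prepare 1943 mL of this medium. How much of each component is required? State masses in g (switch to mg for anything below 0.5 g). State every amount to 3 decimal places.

galactose 58.290 g; neutral red 18.896 mg; glycerol 56.347 g; nicotinic acid 24.628 mg; sodium nitrate 3.881 g

Ratio of target to recipe volume: 1943 / 400 = 4.8575.
galactose: 12 g × (1943 mL / 400 mL) = 58.290 g
neutral red: 3.89 mg × (1943 mL / 400 mL) = 18.896 mg
glycerol: 11.6 g × (1943 mL / 400 mL) = 56.347 g
nicotinic acid: 5.07 mg × (1943 mL / 400 mL) = 24.628 mg
sodium nitrate: 0.799 g × (1943 mL / 400 mL) = 3.881 g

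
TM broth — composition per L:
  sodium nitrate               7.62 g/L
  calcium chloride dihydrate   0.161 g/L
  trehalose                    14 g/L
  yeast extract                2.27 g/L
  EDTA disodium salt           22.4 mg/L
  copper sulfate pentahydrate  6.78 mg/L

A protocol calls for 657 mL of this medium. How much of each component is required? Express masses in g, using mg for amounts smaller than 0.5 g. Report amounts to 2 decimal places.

sodium nitrate 5.01 g; calcium chloride dihydrate 105.78 mg; trehalose 9.20 g; yeast extract 1.49 g; EDTA disodium salt 14.72 mg; copper sulfate pentahydrate 4.45 mg

Target volume = 657 mL = 0.657 L.
sodium nitrate: 7.62 g/L × 0.657 L = 5.01 g
calcium chloride dihydrate: 0.161 g/L × 0.657 L = 0.105777 g = 105.78 mg
trehalose: 14 g/L × 0.657 L = 9.20 g
yeast extract: 2.27 g/L × 0.657 L = 1.49 g
EDTA disodium salt: 22.4 mg/L × 0.657 L = 14.72 mg
copper sulfate pentahydrate: 6.78 mg/L × 0.657 L = 4.45 mg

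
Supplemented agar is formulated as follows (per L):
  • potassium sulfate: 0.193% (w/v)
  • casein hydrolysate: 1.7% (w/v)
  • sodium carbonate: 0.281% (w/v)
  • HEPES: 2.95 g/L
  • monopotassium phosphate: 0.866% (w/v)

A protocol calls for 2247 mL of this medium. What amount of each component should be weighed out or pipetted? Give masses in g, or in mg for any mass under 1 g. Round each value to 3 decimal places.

potassium sulfate 4.337 g; casein hydrolysate 38.199 g; sodium carbonate 6.314 g; HEPES 6.629 g; monopotassium phosphate 19.459 g

Target volume = 2247 mL = 2.247 L.
potassium sulfate: 0.193% w/v = 1.93 g/L → 1.93 × 2.247 L = 4.337 g
casein hydrolysate: 1.7 g per 100 mL × 2247 mL ÷ 100 = 38.199 g
sodium carbonate: 0.281% w/v = 2.81 g/L → 2.81 × 2.247 L = 6.314 g
HEPES: 2.95 g/L × 2.247 L = 6.629 g
monopotassium phosphate: 0.866 g per 100 mL × 2247 mL ÷ 100 = 19.459 g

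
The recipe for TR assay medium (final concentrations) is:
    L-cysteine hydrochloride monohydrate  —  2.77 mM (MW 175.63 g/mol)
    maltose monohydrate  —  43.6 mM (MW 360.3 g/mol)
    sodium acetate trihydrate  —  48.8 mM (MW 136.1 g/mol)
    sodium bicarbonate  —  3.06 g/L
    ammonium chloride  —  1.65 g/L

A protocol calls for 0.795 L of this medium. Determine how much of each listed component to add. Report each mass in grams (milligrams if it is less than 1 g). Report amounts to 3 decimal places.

L-cysteine hydrochloride monohydrate 386.764 mg; maltose monohydrate 12.489 g; sodium acetate trihydrate 5.280 g; sodium bicarbonate 2.433 g; ammonium chloride 1.312 g

Working volume: 0.795 L.
L-cysteine hydrochloride monohydrate: 2.77 mmol/L × 175.63 mg/mmol × 0.795 L = 386.764 mg
maltose monohydrate: 43.6 mmol/L × 360.3 g/mol × 0.795 L ÷ 1000 = 12.489 g
sodium acetate trihydrate: 48.8 mmol/L × 136.1 g/mol × 0.795 L ÷ 1000 = 5.280 g
sodium bicarbonate: 3.06 g/L × 0.795 L = 2.433 g
ammonium chloride: 1.65 g/L × 0.795 L = 1.312 g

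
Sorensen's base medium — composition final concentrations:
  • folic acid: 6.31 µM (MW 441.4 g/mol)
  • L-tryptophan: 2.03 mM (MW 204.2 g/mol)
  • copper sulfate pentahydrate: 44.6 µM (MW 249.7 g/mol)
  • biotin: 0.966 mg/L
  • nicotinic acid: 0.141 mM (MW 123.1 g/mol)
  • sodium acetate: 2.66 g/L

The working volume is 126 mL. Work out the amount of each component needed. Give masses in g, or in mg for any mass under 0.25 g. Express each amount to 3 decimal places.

folic acid 0.351 mg; L-tryptophan 52.230 mg; copper sulfate pentahydrate 1.403 mg; biotin 0.122 mg; nicotinic acid 2.187 mg; sodium acetate 0.335 g

Working volume: 126 mL = 0.126 L.
folic acid: 6.31 µmol/L × 441.4 g/mol × 0.126 L ÷ 1000 = 0.351 mg
L-tryptophan: 2.03 mmol/L × 204.2 mg/mmol × 0.126 L = 52.230 mg
copper sulfate pentahydrate: 44.6 µmol/L × 249.7 g/mol × 0.126 L ÷ 1000 = 1.403 mg
biotin: 0.966 mg/L × 0.126 L = 0.122 mg
nicotinic acid: 0.141 mmol/L × 123.1 mg/mmol × 0.126 L = 2.187 mg
sodium acetate: 2.66 g/L × 0.126 L = 0.335 g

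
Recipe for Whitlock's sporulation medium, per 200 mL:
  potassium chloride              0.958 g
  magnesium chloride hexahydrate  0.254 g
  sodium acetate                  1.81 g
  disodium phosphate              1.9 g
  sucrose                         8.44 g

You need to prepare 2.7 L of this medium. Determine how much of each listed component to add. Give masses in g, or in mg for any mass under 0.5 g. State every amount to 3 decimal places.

potassium chloride 12.933 g; magnesium chloride hexahydrate 3.429 g; sodium acetate 24.435 g; disodium phosphate 25.650 g; sucrose 113.940 g

Ratio of target to recipe volume: 2700 / 200 = 13.5.
potassium chloride: 0.958 g × (2700 mL / 200 mL) = 12.933 g
magnesium chloride hexahydrate: 0.254 g × (2700 mL / 200 mL) = 3.429 g
sodium acetate: 1.81 g × (2700 mL / 200 mL) = 24.435 g
disodium phosphate: 1.9 g × (2700 mL / 200 mL) = 25.650 g
sucrose: 8.44 g × (2700 mL / 200 mL) = 113.940 g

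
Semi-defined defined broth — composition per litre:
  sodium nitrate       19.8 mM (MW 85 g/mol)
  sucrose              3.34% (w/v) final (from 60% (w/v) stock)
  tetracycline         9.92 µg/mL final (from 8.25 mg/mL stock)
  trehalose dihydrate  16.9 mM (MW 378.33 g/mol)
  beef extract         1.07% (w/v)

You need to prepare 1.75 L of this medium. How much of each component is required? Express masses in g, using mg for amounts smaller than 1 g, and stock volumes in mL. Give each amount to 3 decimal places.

sodium nitrate 2.945 g; sucrose 97.417 mL; tetracycline 2.104 mL; trehalose dihydrate 11.189 g; beef extract 18.725 g

Scale factor relative to 1 L: 1.75.
sodium nitrate: 19.8 mmol/L × 85 g/mol × 1.75 L ÷ 1000 = 2.945 g
sucrose: V = C2·V2/C1 = 3.34% ÷ 60% × 1750 mL = 97.417 mL
tetracycline: dilute stock: 9.92 µg/mL × 1750 mL ÷ 8250 µg/mL = 2.104 mL
trehalose dihydrate: 16.9 mmol/L × 378.33 g/mol × 1.75 L ÷ 1000 = 11.189 g
beef extract: 1.07 g per 100 mL × 1750 mL ÷ 100 = 18.725 g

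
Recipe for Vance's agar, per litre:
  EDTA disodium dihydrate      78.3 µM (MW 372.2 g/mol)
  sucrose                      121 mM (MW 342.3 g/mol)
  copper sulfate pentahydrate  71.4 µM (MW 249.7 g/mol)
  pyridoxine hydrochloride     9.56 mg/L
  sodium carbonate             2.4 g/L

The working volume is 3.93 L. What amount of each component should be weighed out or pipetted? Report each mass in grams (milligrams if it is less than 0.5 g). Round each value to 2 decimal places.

Working volume: 3.93 L.
EDTA disodium dihydrate: 78.3 µmol/L × 372.2 g/mol × 3.93 L ÷ 1000 = 114.53 mg
sucrose: 121 mmol/L × 342.3 g/mol × 3.93 L ÷ 1000 = 162.77 g
copper sulfate pentahydrate: 71.4 µmol/L × 249.7 g/mol × 3.93 L ÷ 1000 = 70.07 mg
pyridoxine hydrochloride: 9.56 mg/L × 3.93 L = 37.57 mg
sodium carbonate: 2.4 g/L × 3.93 L = 9.43 g

EDTA disodium dihydrate 114.53 mg; sucrose 162.77 g; copper sulfate pentahydrate 70.07 mg; pyridoxine hydrochloride 37.57 mg; sodium carbonate 9.43 g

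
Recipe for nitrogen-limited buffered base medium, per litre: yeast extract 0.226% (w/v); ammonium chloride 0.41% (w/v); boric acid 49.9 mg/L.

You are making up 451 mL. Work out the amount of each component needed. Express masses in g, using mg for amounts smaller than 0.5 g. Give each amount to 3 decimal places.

Target volume = 451 mL = 0.451 L.
yeast extract: 0.226 g per 100 mL × 451 mL ÷ 100 = 1.019 g
ammonium chloride: 0.41 g per 100 mL × 451 mL ÷ 100 = 1.849 g
boric acid: 49.9 mg/L × 0.451 L = 22.505 mg

yeast extract 1.019 g; ammonium chloride 1.849 g; boric acid 22.505 mg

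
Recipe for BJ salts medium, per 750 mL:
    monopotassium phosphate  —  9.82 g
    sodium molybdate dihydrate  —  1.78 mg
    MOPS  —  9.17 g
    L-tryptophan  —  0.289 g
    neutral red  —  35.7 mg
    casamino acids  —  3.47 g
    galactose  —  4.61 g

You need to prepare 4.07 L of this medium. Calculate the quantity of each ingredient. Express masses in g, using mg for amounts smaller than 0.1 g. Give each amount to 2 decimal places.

monopotassium phosphate 53.29 g; sodium molybdate dihydrate 9.66 mg; MOPS 49.76 g; L-tryptophan 1.57 g; neutral red 0.19 g; casamino acids 18.83 g; galactose 25.02 g

Ratio of target to recipe volume: 4070 / 750 = 5.42667.
monopotassium phosphate: 9.82 g × (4070 mL / 750 mL) = 53.29 g
sodium molybdate dihydrate: 1.78 mg × (4070 mL / 750 mL) = 9.66 mg
MOPS: 9.17 g × (4070 mL / 750 mL) = 49.76 g
L-tryptophan: 0.289 g × (4070 mL / 750 mL) = 1.57 g
neutral red: 35.7 mg × (4070 mL / 750 mL) = 193.732 mg = 0.19 g
casamino acids: 3.47 g × (4070 mL / 750 mL) = 18.83 g
galactose: 4.61 g × (4070 mL / 750 mL) = 25.02 g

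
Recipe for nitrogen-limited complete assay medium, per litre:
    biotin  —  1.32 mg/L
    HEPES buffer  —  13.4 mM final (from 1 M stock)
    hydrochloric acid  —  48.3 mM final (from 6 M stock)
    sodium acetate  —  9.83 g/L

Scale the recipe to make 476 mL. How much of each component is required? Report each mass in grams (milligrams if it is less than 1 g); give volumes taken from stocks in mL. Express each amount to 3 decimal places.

biotin 0.628 mg; HEPES buffer 6.378 mL; hydrochloric acid 3.832 mL; sodium acetate 4.679 g

Scale factor relative to 1 L: 0.476.
biotin: 1.32 mg/L × 0.476 L = 0.628 mg
HEPES buffer: C1V1 = C2V2 → 13.4 mM × 476 mL ÷ 1000 mM = 6.378 mL
hydrochloric acid: V = C2·V2/C1 = 48.3 mM × 476 mL ÷ 6000 mM = 3.832 mL
sodium acetate: 9.83 g/L × 0.476 L = 4.679 g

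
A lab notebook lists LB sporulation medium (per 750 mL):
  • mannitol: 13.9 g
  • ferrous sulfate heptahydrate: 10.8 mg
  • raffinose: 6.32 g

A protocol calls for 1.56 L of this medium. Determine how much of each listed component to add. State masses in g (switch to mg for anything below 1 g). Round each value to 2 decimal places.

Scale factor = 1560 mL / 750 mL = 2.08.
mannitol: 13.9 g × (1560 mL / 750 mL) = 28.91 g
ferrous sulfate heptahydrate: 10.8 mg × (1560 mL / 750 mL) = 22.46 mg
raffinose: 6.32 g × (1560 mL / 750 mL) = 13.15 g

mannitol 28.91 g; ferrous sulfate heptahydrate 22.46 mg; raffinose 13.15 g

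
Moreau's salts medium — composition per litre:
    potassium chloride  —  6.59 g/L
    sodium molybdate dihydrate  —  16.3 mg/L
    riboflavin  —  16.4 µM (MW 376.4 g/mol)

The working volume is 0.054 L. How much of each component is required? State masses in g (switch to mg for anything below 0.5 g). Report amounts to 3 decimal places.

potassium chloride 355.860 mg; sodium molybdate dihydrate 0.880 mg; riboflavin 0.333 mg

Working volume: 0.054 L.
potassium chloride: 6.59 g/L × 0.054 L = 0.35586 g = 355.860 mg
sodium molybdate dihydrate: 16.3 mg/L × 0.054 L = 0.880 mg
riboflavin: 16.4 µmol/L × 376.4 g/mol × 0.054 L ÷ 1000 = 0.333 mg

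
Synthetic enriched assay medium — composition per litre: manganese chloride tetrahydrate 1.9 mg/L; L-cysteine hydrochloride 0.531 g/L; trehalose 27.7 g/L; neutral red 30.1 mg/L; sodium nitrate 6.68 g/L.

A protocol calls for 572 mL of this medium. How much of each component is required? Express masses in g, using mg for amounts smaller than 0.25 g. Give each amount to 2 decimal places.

manganese chloride tetrahydrate 1.09 mg; L-cysteine hydrochloride 0.30 g; trehalose 15.84 g; neutral red 17.22 mg; sodium nitrate 3.82 g

Scale factor relative to 1 L: 0.572.
manganese chloride tetrahydrate: 1.9 mg/L × 0.572 L = 1.09 mg
L-cysteine hydrochloride: 0.531 g/L × 0.572 L = 0.30 g
trehalose: 27.7 g/L × 0.572 L = 15.84 g
neutral red: 30.1 mg/L × 0.572 L = 17.22 mg
sodium nitrate: 6.68 g/L × 0.572 L = 3.82 g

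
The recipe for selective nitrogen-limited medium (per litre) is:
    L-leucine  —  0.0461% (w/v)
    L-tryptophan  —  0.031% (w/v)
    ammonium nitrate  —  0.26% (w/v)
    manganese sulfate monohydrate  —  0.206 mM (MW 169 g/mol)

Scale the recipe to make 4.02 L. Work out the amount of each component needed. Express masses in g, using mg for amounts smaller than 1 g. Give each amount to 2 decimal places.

L-leucine 1.85 g; L-tryptophan 1.25 g; ammonium nitrate 10.45 g; manganese sulfate monohydrate 139.95 mg

Scale factor relative to 1 L: 4.02.
L-leucine: 0.0461 g per 100 mL × 4020 mL ÷ 100 = 1.85 g
L-tryptophan: 0.031 g per 100 mL × 4020 mL ÷ 100 = 1.25 g
ammonium nitrate: 0.26% w/v = 2.6 g/L → 2.6 × 4.02 L = 10.45 g
manganese sulfate monohydrate: 0.206 mmol/L × 169 mg/mmol × 4.02 L = 139.95 mg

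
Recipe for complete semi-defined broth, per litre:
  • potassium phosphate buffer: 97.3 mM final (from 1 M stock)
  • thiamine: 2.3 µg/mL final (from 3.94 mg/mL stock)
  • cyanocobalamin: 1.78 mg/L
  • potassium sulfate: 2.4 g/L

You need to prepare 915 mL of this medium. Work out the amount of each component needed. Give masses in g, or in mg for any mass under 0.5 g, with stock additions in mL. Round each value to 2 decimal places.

potassium phosphate buffer 89.03 mL; thiamine 0.53 mL; cyanocobalamin 1.63 mg; potassium sulfate 2.20 g

Target volume = 915 mL = 0.915 L.
potassium phosphate buffer: dilute stock: 97.3 mM × 915 mL ÷ 1000 mM = 89.03 mL
thiamine: C1V1 = C2V2 → 2.3 µg/mL × 915 mL ÷ 3940 µg/mL = 0.53 mL
cyanocobalamin: 1.78 mg/L × 0.915 L = 1.63 mg
potassium sulfate: 2.4 g/L × 0.915 L = 2.20 g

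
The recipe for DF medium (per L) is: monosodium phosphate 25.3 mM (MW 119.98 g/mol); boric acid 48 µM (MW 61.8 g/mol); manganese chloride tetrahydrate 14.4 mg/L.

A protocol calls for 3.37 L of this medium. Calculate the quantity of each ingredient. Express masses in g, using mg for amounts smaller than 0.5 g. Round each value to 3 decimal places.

Working volume: 3.37 L.
monosodium phosphate: 25.3 mmol/L × 119.98 g/mol × 3.37 L ÷ 1000 = 10.230 g
boric acid: 48 µmol/L × 61.8 g/mol × 3.37 L ÷ 1000 = 9.997 mg
manganese chloride tetrahydrate: 14.4 mg/L × 3.37 L = 48.528 mg

monosodium phosphate 10.230 g; boric acid 9.997 mg; manganese chloride tetrahydrate 48.528 mg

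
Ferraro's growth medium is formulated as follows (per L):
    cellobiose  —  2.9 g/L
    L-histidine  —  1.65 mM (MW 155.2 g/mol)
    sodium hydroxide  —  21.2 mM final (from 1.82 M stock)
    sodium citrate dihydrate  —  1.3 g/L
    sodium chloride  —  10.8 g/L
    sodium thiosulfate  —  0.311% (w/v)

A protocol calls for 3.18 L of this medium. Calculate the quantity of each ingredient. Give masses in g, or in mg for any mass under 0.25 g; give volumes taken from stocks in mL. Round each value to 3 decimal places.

cellobiose 9.222 g; L-histidine 0.814 g; sodium hydroxide 37.042 mL; sodium citrate dihydrate 4.134 g; sodium chloride 34.344 g; sodium thiosulfate 9.890 g

Working volume: 3.18 L.
cellobiose: 2.9 g/L × 3.18 L = 9.222 g
L-histidine: 1.65 mmol/L × 155.2 g/mol × 3.18 L ÷ 1000 = 0.814 g
sodium hydroxide: V = C2·V2/C1 = 21.2 mM × 3180 mL ÷ 1820 mM = 37.042 mL
sodium citrate dihydrate: 1.3 g/L × 3.18 L = 4.134 g
sodium chloride: 10.8 g/L × 3.18 L = 34.344 g
sodium thiosulfate: 0.311 g per 100 mL × 3180 mL ÷ 100 = 9.890 g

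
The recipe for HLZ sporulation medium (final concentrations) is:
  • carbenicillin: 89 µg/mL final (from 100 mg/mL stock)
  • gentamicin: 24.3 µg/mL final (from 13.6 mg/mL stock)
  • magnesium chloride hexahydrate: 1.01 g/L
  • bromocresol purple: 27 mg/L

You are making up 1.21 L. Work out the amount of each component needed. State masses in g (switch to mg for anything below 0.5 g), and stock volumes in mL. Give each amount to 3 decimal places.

carbenicillin 1.077 mL; gentamicin 2.162 mL; magnesium chloride hexahydrate 1.222 g; bromocresol purple 32.670 mg

Scale factor relative to 1 L: 1.21.
carbenicillin: C1V1 = C2V2 → 89 µg/mL × 1210 mL ÷ 100000 µg/mL = 1.077 mL
gentamicin: V = C2·V2/C1 = 24.3 µg/mL × 1210 mL ÷ 13600 µg/mL = 2.162 mL
magnesium chloride hexahydrate: 1.01 g/L × 1.21 L = 1.222 g
bromocresol purple: 27 mg/L × 1.21 L = 32.670 mg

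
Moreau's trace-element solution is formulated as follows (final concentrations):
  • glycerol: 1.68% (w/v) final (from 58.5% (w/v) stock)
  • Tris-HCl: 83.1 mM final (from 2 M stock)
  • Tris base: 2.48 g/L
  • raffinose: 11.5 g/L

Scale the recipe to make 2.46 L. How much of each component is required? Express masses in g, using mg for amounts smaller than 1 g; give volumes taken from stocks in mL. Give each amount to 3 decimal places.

Scale factor relative to 1 L: 2.46.
glycerol: dilute stock: 1.68% ÷ 58.5% × 2460 mL = 70.646 mL
Tris-HCl: V = C2·V2/C1 = 83.1 mM × 2460 mL ÷ 2000 mM = 102.213 mL
Tris base: 2.48 g/L × 2.46 L = 6.101 g
raffinose: 11.5 g/L × 2.46 L = 28.290 g

glycerol 70.646 mL; Tris-HCl 102.213 mL; Tris base 6.101 g; raffinose 28.290 g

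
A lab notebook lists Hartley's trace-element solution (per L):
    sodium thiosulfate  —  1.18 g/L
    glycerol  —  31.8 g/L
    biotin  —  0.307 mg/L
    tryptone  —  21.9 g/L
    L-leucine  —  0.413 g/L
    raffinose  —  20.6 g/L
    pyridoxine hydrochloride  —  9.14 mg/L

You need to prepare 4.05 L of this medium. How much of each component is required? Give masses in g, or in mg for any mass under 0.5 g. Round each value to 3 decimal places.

sodium thiosulfate 4.779 g; glycerol 128.790 g; biotin 1.243 mg; tryptone 88.695 g; L-leucine 1.673 g; raffinose 83.430 g; pyridoxine hydrochloride 37.017 mg

Working volume: 4.05 L.
sodium thiosulfate: 1.18 g/L × 4.05 L = 4.779 g
glycerol: 31.8 g/L × 4.05 L = 128.790 g
biotin: 0.307 mg/L × 4.05 L = 1.243 mg
tryptone: 21.9 g/L × 4.05 L = 88.695 g
L-leucine: 0.413 g/L × 4.05 L = 1.673 g
raffinose: 20.6 g/L × 4.05 L = 83.430 g
pyridoxine hydrochloride: 9.14 mg/L × 4.05 L = 37.017 mg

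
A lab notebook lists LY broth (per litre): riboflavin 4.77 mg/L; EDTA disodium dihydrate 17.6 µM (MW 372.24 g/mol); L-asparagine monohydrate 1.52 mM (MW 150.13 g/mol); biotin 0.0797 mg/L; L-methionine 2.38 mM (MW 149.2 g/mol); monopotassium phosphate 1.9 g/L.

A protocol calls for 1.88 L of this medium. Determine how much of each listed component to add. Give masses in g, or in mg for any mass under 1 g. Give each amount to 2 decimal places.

riboflavin 8.97 mg; EDTA disodium dihydrate 12.32 mg; L-asparagine monohydrate 429.01 mg; biotin 0.15 mg; L-methionine 667.58 mg; monopotassium phosphate 3.57 g

Working volume: 1.88 L.
riboflavin: 4.77 mg/L × 1.88 L = 8.97 mg
EDTA disodium dihydrate: 17.6 µmol/L × 372.24 g/mol × 1.88 L ÷ 1000 = 12.32 mg
L-asparagine monohydrate: 1.52 mmol/L × 150.13 mg/mmol × 1.88 L = 429.01 mg
biotin: 0.0797 mg/L × 1.88 L = 0.15 mg
L-methionine: 2.38 mmol/L × 149.2 mg/mmol × 1.88 L = 667.58 mg
monopotassium phosphate: 1.9 g/L × 1.88 L = 3.57 g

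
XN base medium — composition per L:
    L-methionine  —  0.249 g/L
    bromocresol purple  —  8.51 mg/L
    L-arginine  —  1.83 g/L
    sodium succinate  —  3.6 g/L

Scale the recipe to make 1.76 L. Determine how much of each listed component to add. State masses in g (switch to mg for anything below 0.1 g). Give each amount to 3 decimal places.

L-methionine 0.438 g; bromocresol purple 14.978 mg; L-arginine 3.221 g; sodium succinate 6.336 g

Scale factor relative to 1 L: 1.76.
L-methionine: 0.249 g/L × 1.76 L = 0.438 g
bromocresol purple: 8.51 mg/L × 1.76 L = 14.978 mg
L-arginine: 1.83 g/L × 1.76 L = 3.221 g
sodium succinate: 3.6 g/L × 1.76 L = 6.336 g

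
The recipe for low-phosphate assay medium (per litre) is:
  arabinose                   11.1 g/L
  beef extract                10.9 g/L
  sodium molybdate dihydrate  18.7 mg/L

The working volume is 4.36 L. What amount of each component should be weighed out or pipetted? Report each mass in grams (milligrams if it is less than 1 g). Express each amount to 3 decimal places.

arabinose 48.396 g; beef extract 47.524 g; sodium molybdate dihydrate 81.532 mg

Scale factor relative to 1 L: 4.36.
arabinose: 11.1 g/L × 4.36 L = 48.396 g
beef extract: 10.9 g/L × 4.36 L = 47.524 g
sodium molybdate dihydrate: 18.7 mg/L × 4.36 L = 81.532 mg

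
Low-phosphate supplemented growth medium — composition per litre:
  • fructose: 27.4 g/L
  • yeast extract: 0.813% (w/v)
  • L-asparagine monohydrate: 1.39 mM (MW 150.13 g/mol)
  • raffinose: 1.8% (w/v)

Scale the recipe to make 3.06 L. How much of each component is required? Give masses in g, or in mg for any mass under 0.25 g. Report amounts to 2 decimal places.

fructose 83.84 g; yeast extract 24.88 g; L-asparagine monohydrate 0.64 g; raffinose 55.08 g

Working volume: 3.06 L.
fructose: 27.4 g/L × 3.06 L = 83.84 g
yeast extract: 0.813 g per 100 mL × 3060 mL ÷ 100 = 24.88 g
L-asparagine monohydrate: 1.39 mmol/L × 150.13 g/mol × 3.06 L ÷ 1000 = 0.64 g
raffinose: 1.8% w/v = 18 g/L → 18 × 3.06 L = 55.08 g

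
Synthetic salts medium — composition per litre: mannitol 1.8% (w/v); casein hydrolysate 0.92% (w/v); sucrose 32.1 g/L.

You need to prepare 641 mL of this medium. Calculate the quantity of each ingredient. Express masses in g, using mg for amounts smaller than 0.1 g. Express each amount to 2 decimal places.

Working volume: 641 mL = 0.641 L.
mannitol: 1.8 g per 100 mL × 641 mL ÷ 100 = 11.54 g
casein hydrolysate: 0.92 g per 100 mL × 641 mL ÷ 100 = 5.90 g
sucrose: 32.1 g/L × 0.641 L = 20.58 g

mannitol 11.54 g; casein hydrolysate 5.90 g; sucrose 20.58 g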